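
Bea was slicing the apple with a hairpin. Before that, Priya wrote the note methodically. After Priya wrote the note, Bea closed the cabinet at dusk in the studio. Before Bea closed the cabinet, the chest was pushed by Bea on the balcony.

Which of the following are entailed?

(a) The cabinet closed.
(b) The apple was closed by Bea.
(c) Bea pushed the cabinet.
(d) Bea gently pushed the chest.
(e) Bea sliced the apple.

(a)

(a) Entailed — 'Bea closed the cabinet' is causative; it entails the inchoative 'the cabinet closed'.
(b) Not entailed — Bea closed the cabinet, not the apple; the apple belongs to the slicing event.
(c) Not entailed — Bea pushed the chest, not the cabinet; the cabinet belongs to the closing event.
(d) Not entailed — 'gently' adds information not in the original event.
(e) Not entailed — 'was slicing' is progressive on an accomplishment; it does not entail the completed 'sliced'.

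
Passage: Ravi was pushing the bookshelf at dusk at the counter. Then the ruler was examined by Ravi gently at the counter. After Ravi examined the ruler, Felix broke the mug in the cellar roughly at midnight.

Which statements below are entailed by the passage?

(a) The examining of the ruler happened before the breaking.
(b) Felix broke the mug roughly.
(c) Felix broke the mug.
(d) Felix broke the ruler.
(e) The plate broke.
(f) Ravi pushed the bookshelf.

(a) Entailed — the narrative places the examining before the breaking.
(b) Entailed — dropping 'at midnight', 'in the cellar' leaves a sub-description the original still satisfies.
(c) Entailed — every conjunct here is already in the original breaking event.
(d) Not entailed — Felix broke the mug, not the ruler; the ruler belongs to the examining event.
(e) Not entailed — the mug is what broke, not the plate.
(f) Entailed — 'push' is an activity; 'was pushing' entails that some pushing happened, so 'pushed' holds.

(a), (b), (c), (f)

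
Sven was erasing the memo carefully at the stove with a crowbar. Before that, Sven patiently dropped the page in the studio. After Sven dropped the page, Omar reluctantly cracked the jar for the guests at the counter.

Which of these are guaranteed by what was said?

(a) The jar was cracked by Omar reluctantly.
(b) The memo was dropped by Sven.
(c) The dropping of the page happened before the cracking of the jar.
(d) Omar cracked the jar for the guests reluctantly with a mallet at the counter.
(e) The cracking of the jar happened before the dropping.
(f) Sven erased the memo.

(a), (c)

(a) Entailed — the original entails any weakening of itself; this just drops 'for the guests', 'at the counter'.
(b) Not entailed — Sven dropped the page, not the memo; the memo belongs to the erasing event.
(c) Entailed — the narrative places the dropping before the cracking.
(d) Not entailed — 'with a mallet' adds information not in the original event.
(e) Not entailed — the narrative places the dropping before the cracking, not after.
(f) Not entailed — 'was erasing' is progressive on an accomplishment; it does not entail the completed 'erased'.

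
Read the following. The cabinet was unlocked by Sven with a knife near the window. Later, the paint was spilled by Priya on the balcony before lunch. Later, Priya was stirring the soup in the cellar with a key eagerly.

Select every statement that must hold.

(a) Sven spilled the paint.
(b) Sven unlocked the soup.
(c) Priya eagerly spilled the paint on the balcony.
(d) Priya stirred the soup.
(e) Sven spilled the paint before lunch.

(a) Not entailed — the passage has Priya spilling the paint, not Sven.
(b) Not entailed — Sven unlocked the cabinet, not the soup; the soup belongs to the stirring event.
(c) Not entailed — 'eagerly' adds information not in the original event.
(d) Entailed — 'stir' is an activity; 'was stirring' entails that some stirring happened, so 'stirred' holds.
(e) Not entailed — the passage has Priya spilling the paint, not Sven.

(d)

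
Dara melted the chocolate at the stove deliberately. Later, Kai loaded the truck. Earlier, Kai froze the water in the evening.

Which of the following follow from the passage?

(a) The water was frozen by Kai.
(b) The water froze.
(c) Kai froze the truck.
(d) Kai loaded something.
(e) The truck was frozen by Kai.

(a), (b), (d)

(a) Entailed — every conjunct here is already in the original freezing event.
(b) Entailed — 'Kai froze the water' is causative; it entails the inchoative 'the water froze'.
(c) Not entailed — Kai froze the water, not the truck; the truck belongs to the loading event.
(d) Entailed — every conjunct here is already in the original loading event.
(e) Not entailed — Kai froze the water, not the truck; the truck belongs to the loading event.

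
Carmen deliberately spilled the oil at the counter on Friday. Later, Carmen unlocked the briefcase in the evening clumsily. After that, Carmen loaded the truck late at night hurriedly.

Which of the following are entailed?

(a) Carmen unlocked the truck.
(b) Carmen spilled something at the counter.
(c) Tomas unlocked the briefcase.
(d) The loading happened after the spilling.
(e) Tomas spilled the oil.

(a) Not entailed — Carmen unlocked the briefcase, not the truck; the truck belongs to the loading event.
(b) Entailed — the original entails any weakening of itself; this just drops 'on Friday', 'deliberately' and generalizes the patient.
(c) Not entailed — the passage has Carmen unlocking the briefcase, not Tomas.
(d) Entailed — the narrative places the spilling before the loading.
(e) Not entailed — the passage has Carmen spilling the oil, not Tomas.

(b), (d)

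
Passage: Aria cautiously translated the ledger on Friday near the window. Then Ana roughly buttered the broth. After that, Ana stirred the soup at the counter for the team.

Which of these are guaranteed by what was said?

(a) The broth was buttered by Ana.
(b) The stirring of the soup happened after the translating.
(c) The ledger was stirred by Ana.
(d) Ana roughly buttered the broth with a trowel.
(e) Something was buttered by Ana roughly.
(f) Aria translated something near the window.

(a) Entailed — dropping 'roughly' leaves a sub-description the original still satisfies.
(b) Entailed — the narrative places the translating before the stirring.
(c) Not entailed — Ana stirred the soup, not the ledger; the ledger belongs to the translating event.
(d) Not entailed — 'with a trowel' adds information not in the original event.
(e) Entailed — the original entails any weakening of itself; this just generalizes the patient.
(f) Entailed — every conjunct here is already in the original translating event.

(a), (b), (e), (f)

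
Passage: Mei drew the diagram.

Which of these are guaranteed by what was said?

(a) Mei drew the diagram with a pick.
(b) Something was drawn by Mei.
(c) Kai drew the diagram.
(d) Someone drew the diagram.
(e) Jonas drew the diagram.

(a) Not entailed — 'with a pick' adds information not in the original event.
(b) Entailed — this follows by dropping conjuncts from the drawing event's description.
(c) Not entailed — the passage has Mei drawing the diagram, not Kai.
(d) Entailed — this follows by dropping conjuncts from the drawing event's description.
(e) Not entailed — the passage has Mei drawing the diagram, not Jonas.

(b), (d)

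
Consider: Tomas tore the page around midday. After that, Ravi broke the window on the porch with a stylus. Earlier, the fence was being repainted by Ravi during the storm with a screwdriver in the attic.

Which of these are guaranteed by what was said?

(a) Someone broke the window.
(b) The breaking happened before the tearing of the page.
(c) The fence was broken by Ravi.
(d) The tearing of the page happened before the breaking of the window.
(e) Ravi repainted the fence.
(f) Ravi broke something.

(a), (d), (f)

(a) Entailed — every conjunct here is already in the original breaking event.
(b) Not entailed — the narrative places the tearing before the breaking, not after.
(c) Not entailed — Ravi broke the window, not the fence; the fence belongs to the repainting event.
(d) Entailed — the narrative places the tearing before the breaking.
(e) Not entailed — 'was repainting' is progressive on an accomplishment; it does not entail the completed 'repainted'.
(f) Entailed — every conjunct here is already in the original breaking event.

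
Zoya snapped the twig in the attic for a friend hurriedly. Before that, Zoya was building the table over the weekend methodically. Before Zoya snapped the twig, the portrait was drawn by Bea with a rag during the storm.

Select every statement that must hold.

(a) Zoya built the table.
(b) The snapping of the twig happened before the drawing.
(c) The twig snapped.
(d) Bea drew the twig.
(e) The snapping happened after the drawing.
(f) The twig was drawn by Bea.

(c), (e)

(a) Not entailed — 'was building' is progressive on an accomplishment; it does not entail the completed 'built'.
(b) Not entailed — the narrative places the drawing before the snapping, not after.
(c) Entailed — 'Zoya snapped the twig' is causative; it entails the inchoative 'the twig snapped'.
(d) Not entailed — Bea drew the portrait, not the twig; the twig belongs to the snapping event.
(e) Entailed — the narrative places the drawing before the snapping.
(f) Not entailed — Bea drew the portrait, not the twig; the twig belongs to the snapping event.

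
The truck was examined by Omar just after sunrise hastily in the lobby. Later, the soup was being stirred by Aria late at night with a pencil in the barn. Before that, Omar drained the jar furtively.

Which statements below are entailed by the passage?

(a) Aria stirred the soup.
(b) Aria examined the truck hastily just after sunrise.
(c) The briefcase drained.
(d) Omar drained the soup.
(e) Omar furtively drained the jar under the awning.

(a)

(a) Entailed — 'stir' is an activity; 'was stirring' entails that some stirring happened, so 'stirred' holds.
(b) Not entailed — the passage has Omar examining the truck, not Aria.
(c) Not entailed — the jar is what drained, not the briefcase.
(d) Not entailed — Omar drained the jar, not the soup; the soup belongs to the stirring event.
(e) Not entailed — 'under the awning' adds information not in the original event.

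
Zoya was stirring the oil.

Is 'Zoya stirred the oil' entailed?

yes

'stir' is atelic; if Zoya was stirring the oil, then Zoya stirred the oil (for some time).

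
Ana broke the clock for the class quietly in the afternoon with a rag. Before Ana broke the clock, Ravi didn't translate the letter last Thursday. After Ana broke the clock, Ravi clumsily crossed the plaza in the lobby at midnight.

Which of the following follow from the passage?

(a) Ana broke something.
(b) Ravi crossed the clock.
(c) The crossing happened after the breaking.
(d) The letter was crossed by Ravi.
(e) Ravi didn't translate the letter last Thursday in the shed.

(a), (c), (e)

(a) Entailed — the original entails any weakening of itself; this just drops 'for the class', 'in the afternoon', 'quietly', 'with a rag' and generalizes the patient.
(b) Not entailed — Ravi crossed the plaza, not the clock; the clock belongs to the breaking event.
(c) Entailed — the narrative places the breaking before the crossing.
(d) Not entailed — Ravi crossed the plaza, not the letter; the letter belongs to the translating event.
(e) Entailed — under negation, adding a further restriction is entailed: if no such translating event occurred, none occurred in the shed either.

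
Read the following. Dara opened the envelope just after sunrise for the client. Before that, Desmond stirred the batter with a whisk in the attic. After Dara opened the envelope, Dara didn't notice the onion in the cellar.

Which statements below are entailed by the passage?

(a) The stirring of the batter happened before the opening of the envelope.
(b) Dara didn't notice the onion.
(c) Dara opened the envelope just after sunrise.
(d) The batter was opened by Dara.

(a) Entailed — the narrative places the stirring before the opening.
(b) Not entailed — dropping 'in the cellar' under negation is not valid — the original leaves open that Dara noticed the onion some other way.
(c) Entailed — dropping 'for the client' leaves a sub-description the original still satisfies.
(d) Not entailed — Dara opened the envelope, not the batter; the batter belongs to the stirring event.

(a), (c)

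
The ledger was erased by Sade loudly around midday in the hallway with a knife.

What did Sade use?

'with a knife' marks the instrument of the erasing event.

a knife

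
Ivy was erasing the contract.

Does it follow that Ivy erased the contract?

no

'was erasing' is progressive; for an accomplishment like 'erase the contract', it doesn't entail completion.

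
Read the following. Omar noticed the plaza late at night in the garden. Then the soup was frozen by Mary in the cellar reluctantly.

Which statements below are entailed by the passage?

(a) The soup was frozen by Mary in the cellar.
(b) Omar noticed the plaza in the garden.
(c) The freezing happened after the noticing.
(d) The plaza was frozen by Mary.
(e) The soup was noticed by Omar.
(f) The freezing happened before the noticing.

(a), (b), (c)

(a) Entailed — the original entails any weakening of itself; this just drops 'reluctantly'.
(b) Entailed — every conjunct here is already in the original noticing event.
(c) Entailed — the narrative places the noticing before the freezing.
(d) Not entailed — Mary froze the soup, not the plaza; the plaza belongs to the noticing event.
(e) Not entailed — Omar noticed the plaza, not the soup; the soup belongs to the freezing event.
(f) Not entailed — the narrative places the noticing before the freezing, not after.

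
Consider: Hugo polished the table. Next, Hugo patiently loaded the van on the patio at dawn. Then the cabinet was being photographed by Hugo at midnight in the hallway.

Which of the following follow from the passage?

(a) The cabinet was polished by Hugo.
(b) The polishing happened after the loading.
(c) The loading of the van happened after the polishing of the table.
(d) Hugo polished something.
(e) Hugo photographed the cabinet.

(c), (d)

(a) Not entailed — Hugo polished the table, not the cabinet; the cabinet belongs to the photographing event.
(b) Not entailed — the narrative places the polishing before the loading, not after.
(c) Entailed — the narrative places the polishing before the loading.
(d) Entailed — generalizing the patient leaves a sub-description the original still satisfies.
(e) Not entailed — 'was photographing' is progressive on an accomplishment; it does not entail the completed 'photographed'.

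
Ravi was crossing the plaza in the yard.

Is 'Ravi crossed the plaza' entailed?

'was crossing' is progressive; for an accomplishment like 'cross the plaza', it doesn't entail completion.

no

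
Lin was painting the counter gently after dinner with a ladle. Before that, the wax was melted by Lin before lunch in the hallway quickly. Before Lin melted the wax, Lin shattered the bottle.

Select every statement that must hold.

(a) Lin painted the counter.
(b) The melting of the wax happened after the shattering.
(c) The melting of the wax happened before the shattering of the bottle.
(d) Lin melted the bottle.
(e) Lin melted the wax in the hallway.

(a) Not entailed — 'was painting' is progressive on an accomplishment; it does not entail the completed 'painted'.
(b) Entailed — the narrative places the shattering before the melting.
(c) Not entailed — the narrative places the shattering before the melting, not after.
(d) Not entailed — Lin melted the wax, not the bottle; the bottle belongs to the shattering event.
(e) Entailed — the original entails any weakening of itself; this just drops 'before lunch', 'quickly'.

(b), (e)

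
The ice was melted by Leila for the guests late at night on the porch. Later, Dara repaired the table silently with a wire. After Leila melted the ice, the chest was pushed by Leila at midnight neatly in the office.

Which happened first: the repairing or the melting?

the melting

The connectives place the melting before the repairing.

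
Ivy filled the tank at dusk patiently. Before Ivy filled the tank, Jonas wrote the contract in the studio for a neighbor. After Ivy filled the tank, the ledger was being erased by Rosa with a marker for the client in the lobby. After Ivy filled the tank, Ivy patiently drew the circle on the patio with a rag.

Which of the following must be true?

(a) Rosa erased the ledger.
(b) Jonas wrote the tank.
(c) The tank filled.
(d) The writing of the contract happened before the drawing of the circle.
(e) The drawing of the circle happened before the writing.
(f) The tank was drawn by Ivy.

(c), (d)

(a) Not entailed — 'was erasing' is progressive on an accomplishment; it does not entail the completed 'erased'.
(b) Not entailed — Jonas wrote the contract, not the tank; the tank belongs to the filling event.
(c) Entailed — 'Ivy filled the tank' is causative; it entails the inchoative 'the tank filled'.
(d) Entailed — the narrative places the writing before the drawing.
(e) Not entailed — the narrative places the writing before the drawing, not after.
(f) Not entailed — Ivy drew the circle, not the tank; the tank belongs to the filling event.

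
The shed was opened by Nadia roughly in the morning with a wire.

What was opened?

the shed

'the shed' marks the patient of the opening event.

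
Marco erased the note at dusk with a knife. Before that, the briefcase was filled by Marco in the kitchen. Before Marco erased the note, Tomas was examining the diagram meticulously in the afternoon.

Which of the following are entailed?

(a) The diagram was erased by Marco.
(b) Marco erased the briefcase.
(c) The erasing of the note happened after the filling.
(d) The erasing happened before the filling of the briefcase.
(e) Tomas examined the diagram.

(a) Not entailed — Marco erased the note, not the diagram; the diagram belongs to the examining event.
(b) Not entailed — Marco erased the note, not the briefcase; the briefcase belongs to the filling event.
(c) Entailed — the narrative places the filling before the erasing.
(d) Not entailed — the narrative places the filling before the erasing, not after.
(e) Entailed — 'examine' is an activity; 'was examining' entails that some examining happened, so 'examined' holds.

(c), (e)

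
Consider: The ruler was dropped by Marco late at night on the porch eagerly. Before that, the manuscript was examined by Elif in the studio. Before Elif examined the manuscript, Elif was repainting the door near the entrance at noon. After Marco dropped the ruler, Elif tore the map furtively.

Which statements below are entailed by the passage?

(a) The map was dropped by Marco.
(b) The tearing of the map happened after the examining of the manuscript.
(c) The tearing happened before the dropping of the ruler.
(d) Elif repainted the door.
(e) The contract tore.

(b)

(a) Not entailed — Marco dropped the ruler, not the map; the map belongs to the tearing event.
(b) Entailed — the narrative places the examining before the tearing.
(c) Not entailed — the narrative places the dropping before the tearing, not after.
(d) Not entailed — 'was repainting' is progressive on an accomplishment; it does not entail the completed 'repainted'.
(e) Not entailed — the map is what tore, not the contract.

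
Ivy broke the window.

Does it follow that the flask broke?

no

Nothing is said about any flask; only the window is affected.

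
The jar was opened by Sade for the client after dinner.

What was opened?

'the jar' marks the patient of the opening event.

the jar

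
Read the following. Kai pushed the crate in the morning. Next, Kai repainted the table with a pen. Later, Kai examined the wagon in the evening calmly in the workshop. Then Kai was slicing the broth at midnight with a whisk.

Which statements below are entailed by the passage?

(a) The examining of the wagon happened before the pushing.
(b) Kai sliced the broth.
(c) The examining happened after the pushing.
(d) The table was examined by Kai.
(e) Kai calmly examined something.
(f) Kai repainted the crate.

(c), (e)

(a) Not entailed — the narrative places the pushing before the examining, not after.
(b) Not entailed — 'was slicing' is progressive on an accomplishment; it does not entail the completed 'sliced'.
(c) Entailed — the narrative places the pushing before the examining.
(d) Not entailed — Kai examined the wagon, not the table; the table belongs to the repainting event.
(e) Entailed — the original entails any weakening of itself; this just drops 'in the evening', 'in the workshop' and generalizes the patient.
(f) Not entailed — Kai repainted the table, not the crate; the crate belongs to the pushing event.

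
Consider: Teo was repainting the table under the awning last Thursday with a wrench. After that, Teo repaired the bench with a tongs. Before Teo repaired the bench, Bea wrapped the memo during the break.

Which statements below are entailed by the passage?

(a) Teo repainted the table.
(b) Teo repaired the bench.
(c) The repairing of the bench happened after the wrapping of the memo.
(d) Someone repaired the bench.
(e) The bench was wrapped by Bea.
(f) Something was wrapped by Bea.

(b), (c), (d), (f)

(a) Not entailed — 'was repainting' is progressive on an accomplishment; it does not entail the completed 'repainted'.
(b) Entailed — this follows by dropping conjuncts from the repairing event's description.
(c) Entailed — the narrative places the wrapping before the repairing.
(d) Entailed — every conjunct here is already in the original repairing event.
(e) Not entailed — Bea wrapped the memo, not the bench; the bench belongs to the repairing event.
(f) Entailed — this follows by dropping conjuncts from the wrapping event's description.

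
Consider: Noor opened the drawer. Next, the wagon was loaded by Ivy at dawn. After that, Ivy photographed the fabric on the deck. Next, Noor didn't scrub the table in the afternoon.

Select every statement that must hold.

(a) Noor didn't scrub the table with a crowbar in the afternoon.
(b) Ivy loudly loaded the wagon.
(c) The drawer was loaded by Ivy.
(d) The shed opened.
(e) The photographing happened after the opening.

(a) Entailed — under negation, adding a further restriction is entailed: if no such scrubbing event occurred, none occurred with a crowbar either.
(b) Not entailed — 'loudly' adds information not in the original event.
(c) Not entailed — Ivy loaded the wagon, not the drawer; the drawer belongs to the opening event.
(d) Not entailed — the drawer is what opened, not the shed.
(e) Entailed — the narrative places the opening before the photographing.

(a), (e)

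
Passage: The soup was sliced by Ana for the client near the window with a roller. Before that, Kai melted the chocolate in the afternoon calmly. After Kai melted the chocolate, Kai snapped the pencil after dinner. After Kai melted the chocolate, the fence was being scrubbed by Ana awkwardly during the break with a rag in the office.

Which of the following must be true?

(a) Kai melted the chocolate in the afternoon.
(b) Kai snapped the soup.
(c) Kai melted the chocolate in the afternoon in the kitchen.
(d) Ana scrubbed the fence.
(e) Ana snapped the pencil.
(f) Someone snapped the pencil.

(a), (d), (f)

(a) Entailed — every conjunct here is already in the original melting event.
(b) Not entailed — Kai snapped the pencil, not the soup; the soup belongs to the slicing event.
(c) Not entailed — 'in the kitchen' adds information not in the original event.
(d) Entailed — 'scrub' is an activity; 'was scrubbing' entails that some scrubbing happened, so 'scrubbed' holds.
(e) Not entailed — the passage has Kai snapping the pencil, not Ana.
(f) Entailed — dropping 'after dinner' and generalizing the agent leaves a sub-description the original still satisfies.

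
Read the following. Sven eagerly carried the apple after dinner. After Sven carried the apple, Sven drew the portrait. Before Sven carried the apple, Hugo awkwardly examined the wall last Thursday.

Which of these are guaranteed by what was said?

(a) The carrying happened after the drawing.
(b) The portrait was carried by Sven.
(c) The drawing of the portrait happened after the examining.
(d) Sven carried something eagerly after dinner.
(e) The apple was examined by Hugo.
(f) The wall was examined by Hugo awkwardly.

(c), (d), (f)

(a) Not entailed — the narrative places the carrying before the drawing, not after.
(b) Not entailed — Sven carried the apple, not the portrait; the portrait belongs to the drawing event.
(c) Entailed — the narrative places the examining before the drawing.
(d) Entailed — every conjunct here is already in the original carrying event.
(e) Not entailed — Hugo examined the wall, not the apple; the apple belongs to the carrying event.
(f) Entailed — the original entails any weakening of itself; this just drops 'last Thursday'.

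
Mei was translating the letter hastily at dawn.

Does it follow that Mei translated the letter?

'was translating' is progressive; for an accomplishment like 'translate the letter', it doesn't entail completion.

no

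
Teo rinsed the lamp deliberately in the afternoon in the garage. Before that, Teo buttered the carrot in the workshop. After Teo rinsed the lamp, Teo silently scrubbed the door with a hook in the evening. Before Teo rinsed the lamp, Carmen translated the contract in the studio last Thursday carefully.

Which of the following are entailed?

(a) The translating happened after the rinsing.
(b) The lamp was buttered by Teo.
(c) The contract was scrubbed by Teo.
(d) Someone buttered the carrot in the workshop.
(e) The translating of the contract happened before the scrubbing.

(d), (e)

(a) Not entailed — the narrative places the translating before the rinsing, not after.
(b) Not entailed — Teo buttered the carrot, not the lamp; the lamp belongs to the rinsing event.
(c) Not entailed — Teo scrubbed the door, not the contract; the contract belongs to the translating event.
(d) Entailed — generalizing the agent leaves a sub-description the original still satisfies.
(e) Entailed — the narrative places the translating before the scrubbing.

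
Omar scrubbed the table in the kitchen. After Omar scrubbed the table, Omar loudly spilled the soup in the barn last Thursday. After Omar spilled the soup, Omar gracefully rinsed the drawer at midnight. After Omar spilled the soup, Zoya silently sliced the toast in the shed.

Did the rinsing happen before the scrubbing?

The narrative orders the scrubbing before the rinsing.

no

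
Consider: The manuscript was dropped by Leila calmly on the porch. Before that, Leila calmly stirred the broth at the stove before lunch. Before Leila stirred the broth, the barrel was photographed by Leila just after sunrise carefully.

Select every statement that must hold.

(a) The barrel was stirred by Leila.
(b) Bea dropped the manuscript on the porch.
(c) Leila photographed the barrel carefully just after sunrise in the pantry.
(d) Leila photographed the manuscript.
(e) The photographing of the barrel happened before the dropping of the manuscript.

(e)

(a) Not entailed — Leila stirred the broth, not the barrel; the barrel belongs to the photographing event.
(b) Not entailed — the passage has Leila dropping the manuscript, not Bea.
(c) Not entailed — 'in the pantry' adds information not in the original event.
(d) Not entailed — Leila photographed the barrel, not the manuscript; the manuscript belongs to the dropping event.
(e) Entailed — the narrative places the photographing before the dropping.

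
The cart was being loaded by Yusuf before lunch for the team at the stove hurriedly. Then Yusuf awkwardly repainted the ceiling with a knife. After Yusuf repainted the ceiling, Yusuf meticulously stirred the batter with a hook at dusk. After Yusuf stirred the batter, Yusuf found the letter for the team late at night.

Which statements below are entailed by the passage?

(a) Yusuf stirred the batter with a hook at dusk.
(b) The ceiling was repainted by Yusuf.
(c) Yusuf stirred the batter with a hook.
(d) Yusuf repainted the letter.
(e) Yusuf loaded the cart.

(a) Entailed — every conjunct here is already in the original stirring event.
(b) Entailed — the original entails any weakening of itself; this just drops 'awkwardly', 'with a knife'.
(c) Entailed — this follows by dropping conjuncts from the stirring event's description.
(d) Not entailed — Yusuf repainted the ceiling, not the letter; the letter belongs to the finding event.
(e) Not entailed — 'was loading' is progressive on an accomplishment; it does not entail the completed 'loaded'.

(a), (b), (c)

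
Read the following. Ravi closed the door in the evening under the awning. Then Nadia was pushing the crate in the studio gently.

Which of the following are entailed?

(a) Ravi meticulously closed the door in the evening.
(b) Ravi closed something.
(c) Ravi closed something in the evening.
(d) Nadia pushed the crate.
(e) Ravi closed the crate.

(a) Not entailed — 'meticulously' adds information not in the original event.
(b) Entailed — every conjunct here is already in the original closing event.
(c) Entailed — dropping 'under the awning' and generalizing the patient leaves a sub-description the original still satisfies.
(d) Entailed — 'push' is an activity; 'was pushing' entails that some pushing happened, so 'pushed' holds.
(e) Not entailed — Ravi closed the door, not the crate; the crate belongs to the pushing event.

(b), (c), (d)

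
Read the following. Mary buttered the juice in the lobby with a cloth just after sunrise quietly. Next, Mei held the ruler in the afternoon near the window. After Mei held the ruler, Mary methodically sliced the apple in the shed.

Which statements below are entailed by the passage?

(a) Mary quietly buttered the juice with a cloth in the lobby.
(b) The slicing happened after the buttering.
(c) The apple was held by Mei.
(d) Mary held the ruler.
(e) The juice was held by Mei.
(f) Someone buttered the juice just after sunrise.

(a) Entailed — dropping 'just after sunrise' leaves a sub-description the original still satisfies.
(b) Entailed — the narrative places the buttering before the slicing.
(c) Not entailed — Mei held the ruler, not the apple; the apple belongs to the slicing event.
(d) Not entailed — the passage has Mei holding the ruler, not Mary.
(e) Not entailed — Mei held the ruler, not the juice; the juice belongs to the buttering event.
(f) Entailed — the original entails any weakening of itself; this just drops 'in the lobby', 'with a cloth', 'quietly' and generalizes the agent.

(a), (b), (f)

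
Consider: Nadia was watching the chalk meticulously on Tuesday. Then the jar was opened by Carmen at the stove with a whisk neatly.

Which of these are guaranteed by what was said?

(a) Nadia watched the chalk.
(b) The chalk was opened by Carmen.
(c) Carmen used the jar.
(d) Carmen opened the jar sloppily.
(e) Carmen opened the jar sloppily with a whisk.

(a)

(a) Entailed — 'watch' is an activity; 'was watching' entails that some watching happened, so 'watched' holds.
(b) Not entailed — Carmen opened the jar, not the chalk; the chalk belongs to the watching event.
(c) Not entailed — the jar is the patient, not an instrument — Carmen used a whisk.
(d) Not entailed — 'sloppily' adds a manner not in (and inconsistent with) the original.
(e) Not entailed — 'sloppily' adds a manner not in (and inconsistent with) the original.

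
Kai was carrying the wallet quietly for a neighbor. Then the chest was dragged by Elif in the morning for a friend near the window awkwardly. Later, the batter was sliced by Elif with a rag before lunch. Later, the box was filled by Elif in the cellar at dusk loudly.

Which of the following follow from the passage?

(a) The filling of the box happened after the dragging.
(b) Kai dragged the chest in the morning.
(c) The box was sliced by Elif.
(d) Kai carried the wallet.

(a) Entailed — the narrative places the dragging before the filling.
(b) Not entailed — the passage has Elif dragging the chest, not Kai.
(c) Not entailed — Elif sliced the batter, not the box; the box belongs to the filling event.
(d) Entailed — 'carry' is an activity; 'was carrying' entails that some carrying happened, so 'carried' holds.

(a), (d)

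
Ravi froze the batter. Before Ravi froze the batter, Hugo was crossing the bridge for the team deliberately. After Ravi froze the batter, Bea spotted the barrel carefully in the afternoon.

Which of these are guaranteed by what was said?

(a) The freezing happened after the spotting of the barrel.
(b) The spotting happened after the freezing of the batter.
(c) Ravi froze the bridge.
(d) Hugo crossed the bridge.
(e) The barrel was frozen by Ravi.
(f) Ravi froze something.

(a) Not entailed — the narrative places the freezing before the spotting, not after.
(b) Entailed — the narrative places the freezing before the spotting.
(c) Not entailed — Ravi froze the batter, not the bridge; the bridge belongs to the crossing event.
(d) Not entailed — 'was crossing' is progressive on an accomplishment; it does not entail the completed 'crossed'.
(e) Not entailed — Ravi froze the batter, not the barrel; the barrel belongs to the spotting event.
(f) Entailed — the original entails any weakening of itself; this just generalizes the patient.

(b), (f)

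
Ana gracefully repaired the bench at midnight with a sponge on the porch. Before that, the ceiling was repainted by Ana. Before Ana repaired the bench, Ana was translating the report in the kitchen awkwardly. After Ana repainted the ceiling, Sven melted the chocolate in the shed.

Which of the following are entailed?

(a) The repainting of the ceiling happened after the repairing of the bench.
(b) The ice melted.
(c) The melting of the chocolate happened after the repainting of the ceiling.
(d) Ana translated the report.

(c)

(a) Not entailed — the narrative places the repainting before the repairing, not after.
(b) Not entailed — the chocolate is what melted, not the ice.
(c) Entailed — the narrative places the repainting before the melting.
(d) Not entailed — 'was translating' is progressive on an accomplishment; it does not entail the completed 'translated'.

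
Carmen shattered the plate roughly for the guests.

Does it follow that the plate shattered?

yes

'Carmen shattered the plate' is the causative; it entails the inchoative 'the plate shattered'.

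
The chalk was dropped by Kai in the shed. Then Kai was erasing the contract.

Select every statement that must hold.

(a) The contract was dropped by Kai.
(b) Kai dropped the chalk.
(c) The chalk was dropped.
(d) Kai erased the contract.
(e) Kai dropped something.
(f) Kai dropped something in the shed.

(b), (c), (e), (f)

(a) Not entailed — Kai dropped the chalk, not the contract; the contract belongs to the erasing event.
(b) Entailed — dropping 'in the shed' leaves a sub-description the original still satisfies.
(c) Entailed — dropping 'in the shed' and generalizing the agent leaves a sub-description the original still satisfies.
(d) Not entailed — 'was erasing' is progressive on an accomplishment; it does not entail the completed 'erased'.
(e) Entailed — this follows by dropping conjuncts from the dropping event's description.
(f) Entailed — generalizing the patient leaves a sub-description the original still satisfies.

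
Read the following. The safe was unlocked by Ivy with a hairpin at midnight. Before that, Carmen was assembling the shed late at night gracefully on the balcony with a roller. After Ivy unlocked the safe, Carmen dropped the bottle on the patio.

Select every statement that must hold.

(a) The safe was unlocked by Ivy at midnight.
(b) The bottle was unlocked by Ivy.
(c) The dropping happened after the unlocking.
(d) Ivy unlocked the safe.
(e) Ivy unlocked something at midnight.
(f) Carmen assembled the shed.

(a) Entailed — dropping 'with a hairpin' leaves a sub-description the original still satisfies.
(b) Not entailed — Ivy unlocked the safe, not the bottle; the bottle belongs to the dropping event.
(c) Entailed — the narrative places the unlocking before the dropping.
(d) Entailed — every conjunct here is already in the original unlocking event.
(e) Entailed — this follows by dropping conjuncts from the unlocking event's description.
(f) Not entailed — 'was assembling' is progressive on an accomplishment; it does not entail the completed 'assembled'.

(a), (c), (d), (e)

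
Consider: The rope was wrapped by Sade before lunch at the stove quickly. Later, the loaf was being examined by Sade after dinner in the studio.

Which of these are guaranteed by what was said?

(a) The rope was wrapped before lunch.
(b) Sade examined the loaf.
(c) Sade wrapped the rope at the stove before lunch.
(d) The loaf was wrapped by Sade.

(a), (b), (c)

(a) Entailed — the original entails any weakening of itself; this just drops 'quickly', 'at the stove' and generalizes the agent.
(b) Entailed — 'examine' is an activity; 'was examining' entails that some examining happened, so 'examined' holds.
(c) Entailed — every conjunct here is already in the original wrapping event.
(d) Not entailed — Sade wrapped the rope, not the loaf; the loaf belongs to the examining event.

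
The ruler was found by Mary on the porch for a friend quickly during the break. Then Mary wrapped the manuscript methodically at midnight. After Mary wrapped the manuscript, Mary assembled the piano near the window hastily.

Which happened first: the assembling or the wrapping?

The connectives place the wrapping before the assembling.

the wrapping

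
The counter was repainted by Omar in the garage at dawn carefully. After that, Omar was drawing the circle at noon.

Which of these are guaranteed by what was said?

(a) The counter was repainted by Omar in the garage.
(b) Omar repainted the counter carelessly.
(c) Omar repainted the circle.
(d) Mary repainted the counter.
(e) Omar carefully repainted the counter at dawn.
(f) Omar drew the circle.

(a), (e)

(a) Entailed — this follows by dropping conjuncts from the repainting event's description.
(b) Not entailed — 'carelessly' adds a manner not in (and inconsistent with) the original.
(c) Not entailed — Omar repainted the counter, not the circle; the circle belongs to the drawing event.
(d) Not entailed — the passage has Omar repainting the counter, not Mary.
(e) Entailed — the original entails any weakening of itself; this just drops 'in the garage'.
(f) Not entailed — 'was drawing' is progressive on an accomplishment; it does not entail the completed 'drew'.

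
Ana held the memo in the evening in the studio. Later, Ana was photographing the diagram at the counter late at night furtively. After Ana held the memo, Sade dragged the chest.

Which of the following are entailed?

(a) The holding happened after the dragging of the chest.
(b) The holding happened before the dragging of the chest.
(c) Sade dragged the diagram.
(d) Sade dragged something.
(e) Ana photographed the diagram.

(a) Not entailed — the narrative places the holding before the dragging, not after.
(b) Entailed — the narrative places the holding before the dragging.
(c) Not entailed — Sade dragged the chest, not the diagram; the diagram belongs to the photographing event.
(d) Entailed — the original entails any weakening of itself; this just generalizes the patient.
(e) Not entailed — 'was photographing' is progressive on an accomplishment; it does not entail the completed 'photographed'.

(b), (d)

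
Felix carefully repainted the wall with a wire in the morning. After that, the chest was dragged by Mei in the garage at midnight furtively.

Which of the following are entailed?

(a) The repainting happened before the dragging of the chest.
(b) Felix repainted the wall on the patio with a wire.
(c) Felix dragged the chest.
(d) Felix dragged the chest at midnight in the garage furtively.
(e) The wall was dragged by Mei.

(a) Entailed — the narrative places the repainting before the dragging.
(b) Not entailed — 'on the patio' adds information not in the original event.
(c) Not entailed — the passage has Mei dragging the chest, not Felix.
(d) Not entailed — the passage has Mei dragging the chest, not Felix.
(e) Not entailed — Mei dragged the chest, not the wall; the wall belongs to the repainting event.

(a)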